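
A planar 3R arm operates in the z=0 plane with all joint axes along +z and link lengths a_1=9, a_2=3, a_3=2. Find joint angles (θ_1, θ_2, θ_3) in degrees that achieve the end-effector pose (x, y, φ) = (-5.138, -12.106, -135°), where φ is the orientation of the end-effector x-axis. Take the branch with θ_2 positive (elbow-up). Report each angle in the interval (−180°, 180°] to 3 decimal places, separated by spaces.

wrist centre = target − a_3·(cos φ, sin φ) = (-3.7238, -10.6918)
cos θ_2 = (128.1809−9²−3²)/(2·9·3) = 0.7071; θ_2 = 45.0043° (elbow-up)
β = atan2(-10.6918,-3.7238) = -109.2024°; ψ = atan2(2.1215,11.1212) = 10.8000°
θ_1 = β − ψ = -120.0025°
θ_3 = φ − θ_1 − θ_2 = -60.0018° (wrapped to (-180°,180°])

-120.002 45.004 -60.002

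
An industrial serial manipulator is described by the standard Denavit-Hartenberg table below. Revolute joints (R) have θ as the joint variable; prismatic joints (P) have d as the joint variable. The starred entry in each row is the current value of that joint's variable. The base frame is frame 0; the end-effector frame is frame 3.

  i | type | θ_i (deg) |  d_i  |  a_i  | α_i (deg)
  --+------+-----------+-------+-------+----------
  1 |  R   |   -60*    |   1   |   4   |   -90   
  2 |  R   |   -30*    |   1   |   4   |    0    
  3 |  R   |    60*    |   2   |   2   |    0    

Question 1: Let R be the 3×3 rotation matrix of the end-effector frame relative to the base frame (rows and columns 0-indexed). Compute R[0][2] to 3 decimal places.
End-effector z-axis (col 2 of R) = (0.8660,0.5000,0.0000)
R[0][2] = 0.8660

0.866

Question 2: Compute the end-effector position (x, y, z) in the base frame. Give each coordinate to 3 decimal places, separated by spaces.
after link 1: o_1 = (2.0000, -3.4641, 1.0000)
after link 2: o_2 = (4.5981, -5.9641, 3.0000)
after link 3: o_3 = (7.1962, -6.4641, 2.0000)

7.196 -6.464 2.000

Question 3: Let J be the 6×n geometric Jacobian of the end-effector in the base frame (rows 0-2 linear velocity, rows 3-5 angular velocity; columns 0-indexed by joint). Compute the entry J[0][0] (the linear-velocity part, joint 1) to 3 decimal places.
6.464

axis z_0 = ẑ; lever o_n−o_0 = (7.1962,-6.4641,2.0000)
cross product → J_v[:, 0] = (6.4641,7.1962,-0.0000)
J_ω[:, 0] = z_0
entry J[0][0] = 6.4641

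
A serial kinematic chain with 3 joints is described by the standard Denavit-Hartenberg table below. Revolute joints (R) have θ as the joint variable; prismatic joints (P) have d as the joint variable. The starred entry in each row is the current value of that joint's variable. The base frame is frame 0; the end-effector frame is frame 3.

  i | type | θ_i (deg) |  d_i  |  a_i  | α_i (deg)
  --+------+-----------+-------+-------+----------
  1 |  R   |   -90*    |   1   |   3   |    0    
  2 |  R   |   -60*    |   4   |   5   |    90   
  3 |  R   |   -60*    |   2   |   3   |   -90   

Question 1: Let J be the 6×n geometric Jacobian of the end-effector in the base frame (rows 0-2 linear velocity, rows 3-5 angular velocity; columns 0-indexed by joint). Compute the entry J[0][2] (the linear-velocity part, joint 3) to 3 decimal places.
axis z_2 = (-0.5000,0.8660,0.0000); lever o_n−o_2 = (-2.2990,0.9821,-2.5981)
cross product → J_v[:, 2] = (-2.2500,-1.2990,1.5000)
J_ω[:, 2] = z_2
entry J[0][2] = -2.2500

-2.250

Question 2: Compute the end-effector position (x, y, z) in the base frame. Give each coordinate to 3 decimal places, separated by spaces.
-6.629 -4.518 2.402

after link 1: o_1 = (0.0000, -3.0000, 1.0000)
after link 2: o_2 = (-4.3301, -5.5000, 5.0000)
after link 3: o_3 = (-6.6292, -4.5179, 2.4019)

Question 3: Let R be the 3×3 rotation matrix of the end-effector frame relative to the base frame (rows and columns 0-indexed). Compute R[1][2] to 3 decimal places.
-0.433

End-effector z-axis (col 2 of R) = (-0.7500,-0.4330,0.5000)
R[1][2] = -0.4330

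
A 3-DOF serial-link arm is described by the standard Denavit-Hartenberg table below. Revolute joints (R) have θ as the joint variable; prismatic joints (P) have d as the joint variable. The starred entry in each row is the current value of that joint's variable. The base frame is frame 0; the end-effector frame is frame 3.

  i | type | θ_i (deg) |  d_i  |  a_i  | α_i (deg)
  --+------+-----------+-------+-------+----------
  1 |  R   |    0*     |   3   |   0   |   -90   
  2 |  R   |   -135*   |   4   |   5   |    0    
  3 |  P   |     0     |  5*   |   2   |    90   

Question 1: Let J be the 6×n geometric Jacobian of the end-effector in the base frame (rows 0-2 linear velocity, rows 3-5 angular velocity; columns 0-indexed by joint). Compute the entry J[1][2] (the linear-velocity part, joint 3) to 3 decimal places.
prismatic axis z_2 = (0.0000,1.0000,0.0000)
J_v[:, 2] = z_2; J_ω[:, 2] = (0,0,0)
entry J[1][2] = 1.0000

1.000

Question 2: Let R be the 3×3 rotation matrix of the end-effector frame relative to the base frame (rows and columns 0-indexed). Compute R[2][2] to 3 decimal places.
End-effector z-axis (col 2 of R) = (-0.7071,0.0000,-0.7071)
R[2][2] = -0.7071

-0.707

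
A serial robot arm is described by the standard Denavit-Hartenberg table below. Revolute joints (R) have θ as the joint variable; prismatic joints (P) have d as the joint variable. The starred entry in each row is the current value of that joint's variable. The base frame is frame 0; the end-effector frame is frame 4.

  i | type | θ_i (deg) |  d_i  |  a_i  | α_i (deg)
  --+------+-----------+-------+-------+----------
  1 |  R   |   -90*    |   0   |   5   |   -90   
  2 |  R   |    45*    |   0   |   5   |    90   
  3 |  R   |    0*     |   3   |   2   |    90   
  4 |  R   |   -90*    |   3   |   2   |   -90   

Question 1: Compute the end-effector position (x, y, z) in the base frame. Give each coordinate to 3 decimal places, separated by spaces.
after link 1: o_1 = (0.0000, -5.0000, 0.0000)
after link 2: o_2 = (0.0000, -8.5355, -3.5355)
after link 3: o_3 = (0.0000, -12.0711, -2.8284)
after link 4: o_4 = (-3.0000, -10.6569, -4.2426)

-3.000 -10.657 -4.243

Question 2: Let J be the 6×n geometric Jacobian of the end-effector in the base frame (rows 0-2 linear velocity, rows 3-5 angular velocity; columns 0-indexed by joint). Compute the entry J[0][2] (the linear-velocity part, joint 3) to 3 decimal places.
2.000

axis z_2 = (0.0000,-0.7071,0.7071); lever o_n−o_2 = (-3.0000,-2.1213,-0.7071)
cross product → J_v[:, 2] = (2.0000,-2.1213,-2.1213)
J_ω[:, 2] = z_2
entry J[0][2] = 2.0000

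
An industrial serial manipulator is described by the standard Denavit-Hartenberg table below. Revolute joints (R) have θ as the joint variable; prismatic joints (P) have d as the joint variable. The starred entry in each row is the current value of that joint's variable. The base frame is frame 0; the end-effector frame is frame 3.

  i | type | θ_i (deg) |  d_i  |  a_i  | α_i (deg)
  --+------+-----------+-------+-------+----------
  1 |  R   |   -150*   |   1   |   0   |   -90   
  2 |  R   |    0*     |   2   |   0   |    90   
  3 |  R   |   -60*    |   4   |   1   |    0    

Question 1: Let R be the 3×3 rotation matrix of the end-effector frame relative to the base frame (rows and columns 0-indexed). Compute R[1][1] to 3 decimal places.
End-effector y-axis (col 1 of R) = (-0.5000,-0.8660,0.0000)
R[1][1] = -0.8660

-0.866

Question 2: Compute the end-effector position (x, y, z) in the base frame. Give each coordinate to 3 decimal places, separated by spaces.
0.134 -1.232 5.000

after link 1: o_1 = (0.0000, 0.0000, 1.0000)
after link 2: o_2 = (1.0000, -1.7321, 1.0000)
after link 3: o_3 = (0.1340, -1.2321, 5.0000)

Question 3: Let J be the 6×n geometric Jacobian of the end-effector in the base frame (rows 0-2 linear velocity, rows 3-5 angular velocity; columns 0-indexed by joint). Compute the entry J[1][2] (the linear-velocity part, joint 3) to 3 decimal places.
axis z_2 = (0.0000,0.0000,1.0000); lever o_n−o_2 = (-0.8660,0.5000,4.0000)
cross product → J_v[:, 2] = (-0.5000,-0.8660,0.0000)
J_ω[:, 2] = z_2
entry J[1][2] = -0.8660

-0.866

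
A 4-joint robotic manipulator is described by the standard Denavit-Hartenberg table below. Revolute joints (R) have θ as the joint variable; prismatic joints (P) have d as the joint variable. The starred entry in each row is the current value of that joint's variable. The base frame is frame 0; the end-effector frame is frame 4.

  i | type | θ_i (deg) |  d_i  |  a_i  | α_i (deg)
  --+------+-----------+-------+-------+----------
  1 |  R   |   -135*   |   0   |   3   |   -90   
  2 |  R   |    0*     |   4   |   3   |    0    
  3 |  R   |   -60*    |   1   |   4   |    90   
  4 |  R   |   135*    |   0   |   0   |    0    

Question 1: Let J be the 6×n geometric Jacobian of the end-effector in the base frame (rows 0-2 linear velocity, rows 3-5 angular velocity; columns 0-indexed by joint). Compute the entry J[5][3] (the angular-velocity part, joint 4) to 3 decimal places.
0.500

axis z_3 = (0.6124,0.6124,0.5000); lever o_n−o_3 = (0.0000,0.0000,0.0000)
cross product → J_v[:, 3] = (0.0000,0.0000,0.0000)
J_ω[:, 3] = z_3
entry J[5][3] = 0.5000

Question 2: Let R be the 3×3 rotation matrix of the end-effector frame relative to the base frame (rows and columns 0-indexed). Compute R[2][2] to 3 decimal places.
0.500

End-effector z-axis (col 2 of R) = (0.6124,0.6124,0.5000)
R[2][2] = 0.5000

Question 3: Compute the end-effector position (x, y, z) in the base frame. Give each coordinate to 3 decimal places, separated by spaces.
after link 1: o_1 = (-2.1213, -2.1213, 0.0000)
after link 2: o_2 = (-1.4142, -7.0711, 0.0000)
after link 3: o_3 = (-2.1213, -9.1924, 3.4641)
after link 4: o_4 = (-2.1213, -9.1924, 3.4641)

-2.121 -9.192 3.464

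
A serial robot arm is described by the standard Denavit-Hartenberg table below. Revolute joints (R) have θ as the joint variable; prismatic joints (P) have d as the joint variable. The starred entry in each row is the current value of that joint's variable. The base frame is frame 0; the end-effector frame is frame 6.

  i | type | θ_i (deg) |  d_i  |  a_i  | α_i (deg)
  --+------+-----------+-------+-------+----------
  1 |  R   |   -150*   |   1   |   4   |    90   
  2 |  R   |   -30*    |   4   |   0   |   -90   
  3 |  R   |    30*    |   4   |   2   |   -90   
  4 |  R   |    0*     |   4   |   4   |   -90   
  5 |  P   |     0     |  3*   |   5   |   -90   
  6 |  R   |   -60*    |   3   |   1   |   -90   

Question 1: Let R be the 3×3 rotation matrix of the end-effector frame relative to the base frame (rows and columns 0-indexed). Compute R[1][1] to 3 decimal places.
-0.533

End-effector y-axis (col 1 of R) = (0.8080,-0.5335,0.2500)
R[1][1] = -0.5335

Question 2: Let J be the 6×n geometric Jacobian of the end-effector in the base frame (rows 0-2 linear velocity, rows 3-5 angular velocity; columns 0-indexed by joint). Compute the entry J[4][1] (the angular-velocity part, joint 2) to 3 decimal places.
axis z_1 = (-0.5000,0.8660,0.0000); lever o_n−o_1 = (-5.8445,-6.3950,-4.6136)
cross product → J_v[:, 1] = (-3.9955,-2.3068,8.2590)
J_ω[:, 1] = z_1
entry J[4][1] = 0.8660

0.866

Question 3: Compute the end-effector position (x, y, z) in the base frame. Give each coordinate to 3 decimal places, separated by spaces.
after link 1: o_1 = (-3.4641, -2.0000, 1.0000)
after link 2: o_2 = (-5.4641, 1.4641, 1.0000)
after link 3: o_3 = (-7.9952, -1.1519, 3.5981)
after link 4: o_4 = (-6.3612, -6.5179, 2.8660)
after link 5: o_5 = (-7.0598, -9.8080, -1.8971)
after link 6: o_6 = (-9.3086, -8.3950, -3.6136)

-9.309 -8.395 -3.614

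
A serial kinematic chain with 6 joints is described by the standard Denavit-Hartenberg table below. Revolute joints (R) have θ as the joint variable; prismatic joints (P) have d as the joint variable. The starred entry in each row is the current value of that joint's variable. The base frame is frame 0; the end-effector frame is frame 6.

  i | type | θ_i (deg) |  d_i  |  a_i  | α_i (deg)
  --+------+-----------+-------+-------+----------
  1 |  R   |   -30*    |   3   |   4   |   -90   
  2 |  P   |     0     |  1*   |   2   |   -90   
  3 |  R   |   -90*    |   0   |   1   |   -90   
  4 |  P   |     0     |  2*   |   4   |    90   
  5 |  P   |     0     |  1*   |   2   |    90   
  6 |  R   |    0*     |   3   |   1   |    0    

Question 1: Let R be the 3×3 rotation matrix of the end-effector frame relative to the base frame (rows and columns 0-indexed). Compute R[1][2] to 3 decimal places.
0.500

End-effector z-axis (col 2 of R) = (-0.8660,0.5000,-0.0000)
R[1][2] = 0.5000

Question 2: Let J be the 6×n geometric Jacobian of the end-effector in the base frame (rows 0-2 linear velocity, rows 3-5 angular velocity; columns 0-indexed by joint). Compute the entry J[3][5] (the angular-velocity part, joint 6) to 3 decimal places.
axis z_5 = (-0.8660,0.5000,-0.0000); lever o_n−o_5 = (-2.0981,2.3660,0.0000)
cross product → J_v[:, 5] = (0.0000,0.0000,-1.0000)
J_ω[:, 5] = z_5
entry J[3][5] = -0.8660

-0.866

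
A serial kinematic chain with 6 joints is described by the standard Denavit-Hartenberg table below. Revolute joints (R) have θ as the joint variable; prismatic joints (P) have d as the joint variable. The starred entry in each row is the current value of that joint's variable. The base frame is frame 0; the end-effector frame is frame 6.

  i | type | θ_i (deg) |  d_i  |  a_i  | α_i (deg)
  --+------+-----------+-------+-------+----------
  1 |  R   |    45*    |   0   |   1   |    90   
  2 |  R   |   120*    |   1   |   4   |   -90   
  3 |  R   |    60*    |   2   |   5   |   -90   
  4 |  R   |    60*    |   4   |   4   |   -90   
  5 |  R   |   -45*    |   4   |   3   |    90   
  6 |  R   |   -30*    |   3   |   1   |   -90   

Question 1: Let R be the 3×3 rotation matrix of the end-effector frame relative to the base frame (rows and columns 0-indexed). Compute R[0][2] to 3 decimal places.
End-effector z-axis (col 2 of R) = (0.8883,0.4362,-0.1438)
R[0][2] = 0.8883

0.888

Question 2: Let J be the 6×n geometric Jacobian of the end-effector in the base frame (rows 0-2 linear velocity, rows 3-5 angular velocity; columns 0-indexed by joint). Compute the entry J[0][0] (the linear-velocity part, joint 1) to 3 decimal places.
axis z_0 = ẑ; lever o_n−o_0 = (-1.5001,8.5830,0.5462)
cross product → J_v[:, 0] = (-8.5830,-1.5001,0.0000)
J_ω[:, 0] = z_0
entry J[0][0] = -8.5830

-8.583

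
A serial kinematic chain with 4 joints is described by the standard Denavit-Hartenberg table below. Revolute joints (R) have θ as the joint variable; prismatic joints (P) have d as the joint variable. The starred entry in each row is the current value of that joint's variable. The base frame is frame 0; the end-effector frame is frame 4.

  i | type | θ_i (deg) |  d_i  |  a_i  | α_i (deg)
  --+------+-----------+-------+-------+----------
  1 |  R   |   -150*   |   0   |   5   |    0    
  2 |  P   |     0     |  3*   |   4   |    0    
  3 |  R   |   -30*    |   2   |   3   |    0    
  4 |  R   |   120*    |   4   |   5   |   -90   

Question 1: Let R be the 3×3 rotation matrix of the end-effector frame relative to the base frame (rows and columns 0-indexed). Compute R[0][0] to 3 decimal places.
0.500

End-effector x-axis (col 0 of R) = (0.5000,-0.8660,0.0000)
R[0][0] = 0.5000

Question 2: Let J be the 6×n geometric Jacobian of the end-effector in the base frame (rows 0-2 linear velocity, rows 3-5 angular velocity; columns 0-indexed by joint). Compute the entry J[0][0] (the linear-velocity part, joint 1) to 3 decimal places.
8.830

axis z_0 = ẑ; lever o_n−o_0 = (-8.2942,-8.8301,9.0000)
cross product → J_v[:, 0] = (8.8301,-8.2942,0.0000)
J_ω[:, 0] = z_0
entry J[0][0] = 8.8301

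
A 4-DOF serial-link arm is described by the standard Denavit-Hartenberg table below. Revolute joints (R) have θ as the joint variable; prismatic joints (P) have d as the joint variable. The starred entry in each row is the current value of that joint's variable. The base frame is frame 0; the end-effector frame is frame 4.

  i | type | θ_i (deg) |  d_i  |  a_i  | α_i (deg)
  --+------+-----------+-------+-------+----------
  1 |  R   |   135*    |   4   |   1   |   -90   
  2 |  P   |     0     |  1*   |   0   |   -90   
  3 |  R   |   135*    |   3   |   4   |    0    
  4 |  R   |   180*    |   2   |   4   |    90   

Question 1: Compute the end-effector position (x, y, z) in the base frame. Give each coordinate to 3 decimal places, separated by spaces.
-1.414 -0.000 -1.000

after link 1: o_1 = (-0.7071, 0.7071, 4.0000)
after link 2: o_2 = (-1.4142, 0.0000, 4.0000)
after link 3: o_3 = (2.5858, -0.0000, 1.0000)
after link 4: o_4 = (-1.4142, -0.0000, -1.0000)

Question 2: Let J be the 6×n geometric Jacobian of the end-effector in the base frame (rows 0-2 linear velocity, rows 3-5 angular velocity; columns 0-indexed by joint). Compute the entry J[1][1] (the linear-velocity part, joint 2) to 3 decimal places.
prismatic axis z_1 = (-0.7071,-0.7071,0.0000)
J_v[:, 1] = z_1; J_ω[:, 1] = (0,0,0)
entry J[1][1] = -0.7071

-0.707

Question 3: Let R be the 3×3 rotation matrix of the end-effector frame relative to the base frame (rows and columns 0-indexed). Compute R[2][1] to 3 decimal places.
-1.000

End-effector y-axis (col 1 of R) = (-0.0000,-0.0000,-1.0000)
R[2][1] = -1.0000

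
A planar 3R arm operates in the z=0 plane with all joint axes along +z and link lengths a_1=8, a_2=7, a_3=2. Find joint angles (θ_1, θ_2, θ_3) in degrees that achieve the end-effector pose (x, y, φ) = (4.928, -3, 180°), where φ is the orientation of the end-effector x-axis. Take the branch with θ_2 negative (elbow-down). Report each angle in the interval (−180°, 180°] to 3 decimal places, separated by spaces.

30.000 -120.002 -89.998

wrist centre = target − a_3·(cos φ, sin φ) = (6.9280, -3.0000)
cos θ_2 = (56.9972−8²−7²)/(2·8·7) = -0.5000; θ_2 = -120.0017° (elbow-down)
β = atan2(-3.0000,6.9280) = -23.4138°; ψ = atan2(-6.0621,4.4998) = -53.4138°
θ_1 = β − ψ = 30.0000°
θ_3 = φ − θ_1 − θ_2 = -89.9983° (wrapped to (-180°,180°])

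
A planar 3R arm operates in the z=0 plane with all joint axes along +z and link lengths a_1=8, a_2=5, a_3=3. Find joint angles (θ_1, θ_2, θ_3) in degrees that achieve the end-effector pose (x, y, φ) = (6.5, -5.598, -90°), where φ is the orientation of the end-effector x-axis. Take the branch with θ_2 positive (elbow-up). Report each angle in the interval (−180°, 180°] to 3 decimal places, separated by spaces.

wrist centre = target − a_3·(cos φ, sin φ) = (6.5000, -2.5980)
cos θ_2 = (48.9996−8²−5²)/(2·8·5) = -0.5000; θ_2 = 120.0003° (elbow-up)
β = atan2(-2.5980,6.5000) = -21.7862°; ψ = atan2(4.3301,5.5000) = 38.2132°
θ_1 = β − ψ = -59.9995°
θ_3 = φ − θ_1 − θ_2 = -150.0009° (wrapped to (-180°,180°])

-59.999 120.000 -150.001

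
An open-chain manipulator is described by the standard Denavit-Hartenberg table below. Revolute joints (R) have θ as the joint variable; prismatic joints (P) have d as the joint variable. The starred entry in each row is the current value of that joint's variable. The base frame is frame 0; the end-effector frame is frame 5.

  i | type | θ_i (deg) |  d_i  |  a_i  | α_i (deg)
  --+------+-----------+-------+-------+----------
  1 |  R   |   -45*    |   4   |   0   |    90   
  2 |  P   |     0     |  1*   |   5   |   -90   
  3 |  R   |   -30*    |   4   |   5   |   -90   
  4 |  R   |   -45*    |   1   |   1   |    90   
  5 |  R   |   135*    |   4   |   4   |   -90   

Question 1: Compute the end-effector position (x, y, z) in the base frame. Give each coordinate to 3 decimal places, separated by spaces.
6.754 -4.101 9.536

after link 1: o_1 = (0.0000, 0.0000, 4.0000)
after link 2: o_2 = (2.8284, -4.2426, 4.0000)
after link 3: o_3 = (4.1225, -9.0723, 8.0000)
after link 4: o_4 = (5.2715, -9.4965, 8.7071)
after link 5: o_5 = (6.7538, -4.1005, 9.5355)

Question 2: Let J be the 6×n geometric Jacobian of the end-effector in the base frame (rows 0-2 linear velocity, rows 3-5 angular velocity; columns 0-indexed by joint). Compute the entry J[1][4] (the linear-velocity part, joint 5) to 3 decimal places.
1.200

axis z_4 = (-0.1830,0.6830,0.7071); lever o_n−o_4 = (1.4824,5.3960,0.8284)
cross product → J_v[:, 4] = (-3.2497,1.1998,-2.0000)
J_ω[:, 4] = z_4
entry J[1][4] = 1.1998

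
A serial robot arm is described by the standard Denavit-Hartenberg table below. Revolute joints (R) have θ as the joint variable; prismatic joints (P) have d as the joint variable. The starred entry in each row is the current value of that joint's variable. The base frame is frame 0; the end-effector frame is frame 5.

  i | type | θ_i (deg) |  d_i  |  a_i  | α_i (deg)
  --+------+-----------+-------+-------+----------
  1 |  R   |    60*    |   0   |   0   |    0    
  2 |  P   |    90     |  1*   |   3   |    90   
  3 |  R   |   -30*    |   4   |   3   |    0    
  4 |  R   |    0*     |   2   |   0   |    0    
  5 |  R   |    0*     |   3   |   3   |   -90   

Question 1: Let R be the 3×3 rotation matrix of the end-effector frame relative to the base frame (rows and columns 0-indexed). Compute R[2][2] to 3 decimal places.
End-effector z-axis (col 2 of R) = (-0.4330,0.2500,0.8660)
R[2][2] = 0.8660

0.866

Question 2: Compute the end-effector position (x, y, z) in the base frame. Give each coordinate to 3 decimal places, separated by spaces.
after link 1: o_1 = (0.0000, 0.0000, 0.0000)
after link 2: o_2 = (-2.5981, 1.5000, 1.0000)
after link 3: o_3 = (-2.8481, 6.2631, -0.5000)
after link 4: o_4 = (-1.8481, 7.9952, -0.5000)
after link 5: o_5 = (-2.5981, 11.8923, -2.0000)

-2.598 11.892 -2.000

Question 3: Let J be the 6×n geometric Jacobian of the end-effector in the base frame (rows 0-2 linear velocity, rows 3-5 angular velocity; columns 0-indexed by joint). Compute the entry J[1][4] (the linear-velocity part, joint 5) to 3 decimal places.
axis z_4 = (0.5000,0.8660,0.0000); lever o_n−o_4 = (-0.7500,3.8971,-1.5000)
cross product → J_v[:, 4] = (-1.2990,0.7500,2.5981)
J_ω[:, 4] = z_4
entry J[1][4] = 0.7500

0.750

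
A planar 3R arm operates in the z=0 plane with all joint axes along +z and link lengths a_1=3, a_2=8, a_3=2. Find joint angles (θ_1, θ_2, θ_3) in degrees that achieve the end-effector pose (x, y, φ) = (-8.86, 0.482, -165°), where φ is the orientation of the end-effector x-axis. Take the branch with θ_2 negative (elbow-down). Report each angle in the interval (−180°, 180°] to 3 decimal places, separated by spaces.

wrist centre = target − a_3·(cos φ, sin φ) = (-6.9281, 0.9996)
cos θ_2 = (48.9985−3²−8²)/(2·3·8) = -0.5000; θ_2 = -120.0020° (elbow-down)
β = atan2(0.9996,-6.9281) = 171.7897°; ψ = atan2(-6.9281,-1.0002) = -98.2154°
θ_1 = β − ψ = 270.0050°
θ_3 = φ − θ_1 − θ_2 = 44.9970° (wrapped to (-180°,180°])

-89.995 -120.002 44.997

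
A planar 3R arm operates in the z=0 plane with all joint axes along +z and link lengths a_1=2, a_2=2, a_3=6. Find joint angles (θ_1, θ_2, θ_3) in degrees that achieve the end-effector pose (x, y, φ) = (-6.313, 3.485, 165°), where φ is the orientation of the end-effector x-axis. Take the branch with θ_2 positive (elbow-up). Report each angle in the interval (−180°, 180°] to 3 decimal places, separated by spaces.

44.996 119.994 0.010

wrist centre = target − a_3·(cos φ, sin φ) = (-0.5174, 1.9321)
cos θ_2 = (4.0007−2²−2²)/(2·2·2) = -0.4999; θ_2 = 119.9942° (elbow-up)
β = atan2(1.9321,-0.5174) = 104.9929°; ψ = atan2(1.7322,1.0002) = 59.9971°
θ_1 = β − ψ = 44.9958°
θ_3 = φ − θ_1 − θ_2 = 0.0100° (wrapped to (-180°,180°])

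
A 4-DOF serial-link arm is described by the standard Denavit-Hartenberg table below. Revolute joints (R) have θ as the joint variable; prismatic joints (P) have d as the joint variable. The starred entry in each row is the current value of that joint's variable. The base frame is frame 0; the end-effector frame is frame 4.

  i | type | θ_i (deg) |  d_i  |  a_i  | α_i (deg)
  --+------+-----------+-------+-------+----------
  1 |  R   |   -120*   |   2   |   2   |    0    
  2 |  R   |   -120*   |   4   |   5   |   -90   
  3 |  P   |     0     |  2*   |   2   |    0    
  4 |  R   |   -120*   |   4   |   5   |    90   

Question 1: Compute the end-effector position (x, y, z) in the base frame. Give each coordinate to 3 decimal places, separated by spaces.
after link 1: o_1 = (-1.0000, -1.7321, 2.0000)
after link 2: o_2 = (-3.5000, 2.5981, 6.0000)
after link 3: o_3 = (-6.2321, 3.3301, 6.0000)
after link 4: o_4 = (-8.4462, -0.8349, 10.3301)

-8.446 -0.835 10.330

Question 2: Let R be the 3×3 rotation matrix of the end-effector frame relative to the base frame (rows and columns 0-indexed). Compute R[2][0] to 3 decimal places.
End-effector x-axis (col 0 of R) = (0.2500,-0.4330,0.8660)
R[2][0] = 0.8660

0.866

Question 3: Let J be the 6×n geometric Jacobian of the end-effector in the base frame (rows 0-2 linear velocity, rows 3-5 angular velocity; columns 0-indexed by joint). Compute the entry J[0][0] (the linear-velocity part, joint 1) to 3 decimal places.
0.835

axis z_0 = ẑ; lever o_n−o_0 = (-8.4462,-0.8349,10.3301)
cross product → J_v[:, 0] = (0.8349,-8.4462,0.0000)
J_ω[:, 0] = z_0
entry J[0][0] = 0.8349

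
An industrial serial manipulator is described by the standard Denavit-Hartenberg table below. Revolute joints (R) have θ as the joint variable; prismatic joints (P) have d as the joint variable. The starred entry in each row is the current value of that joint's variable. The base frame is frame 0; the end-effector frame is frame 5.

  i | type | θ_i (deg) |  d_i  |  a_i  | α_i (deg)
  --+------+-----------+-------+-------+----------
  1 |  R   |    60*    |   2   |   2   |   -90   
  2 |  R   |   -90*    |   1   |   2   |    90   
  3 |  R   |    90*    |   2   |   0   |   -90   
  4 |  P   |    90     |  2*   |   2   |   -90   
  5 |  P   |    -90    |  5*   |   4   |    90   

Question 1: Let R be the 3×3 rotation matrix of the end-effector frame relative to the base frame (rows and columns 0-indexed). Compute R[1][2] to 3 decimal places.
-0.866

End-effector z-axis (col 2 of R) = (-0.5000,-0.8660,0.0000)
R[1][2] = -0.8660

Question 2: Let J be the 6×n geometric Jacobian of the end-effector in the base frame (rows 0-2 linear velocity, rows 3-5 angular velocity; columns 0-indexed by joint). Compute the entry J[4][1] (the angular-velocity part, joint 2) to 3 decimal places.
0.500

axis z_1 = (-0.8660,0.5000,0.0000); lever o_n−o_1 = (3.4641,-2.0000,-4.0000)
cross product → J_v[:, 1] = (-2.0000,-3.4641,0.0000)
J_ω[:, 1] = z_1
entry J[4][1] = 0.5000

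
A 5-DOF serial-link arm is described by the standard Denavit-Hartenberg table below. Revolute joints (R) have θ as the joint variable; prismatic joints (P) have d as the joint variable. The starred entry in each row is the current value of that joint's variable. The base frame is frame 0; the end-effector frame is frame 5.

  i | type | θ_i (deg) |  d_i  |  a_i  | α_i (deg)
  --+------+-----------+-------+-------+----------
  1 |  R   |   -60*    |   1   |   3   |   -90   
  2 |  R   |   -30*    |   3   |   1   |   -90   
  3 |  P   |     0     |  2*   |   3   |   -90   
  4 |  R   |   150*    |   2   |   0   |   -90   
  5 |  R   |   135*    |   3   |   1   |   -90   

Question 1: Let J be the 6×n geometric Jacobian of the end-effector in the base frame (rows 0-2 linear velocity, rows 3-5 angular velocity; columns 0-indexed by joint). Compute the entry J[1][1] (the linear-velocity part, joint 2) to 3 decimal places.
2.366

axis z_1 = (0.8660,0.5000,0.0000); lever o_n−o_1 = (4.0640,-3.6248,-2.7321)
cross product → J_v[:, 1] = (-1.3660,2.3660,-5.1712)
J_ω[:, 1] = z_1
entry J[1][1] = 2.3660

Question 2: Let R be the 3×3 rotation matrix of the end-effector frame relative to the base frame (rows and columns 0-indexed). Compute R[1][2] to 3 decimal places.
End-effector z-axis (col 2 of R) = (-0.2588,-0.9659,-0.0000)
R[1][2] = -0.9659

-0.966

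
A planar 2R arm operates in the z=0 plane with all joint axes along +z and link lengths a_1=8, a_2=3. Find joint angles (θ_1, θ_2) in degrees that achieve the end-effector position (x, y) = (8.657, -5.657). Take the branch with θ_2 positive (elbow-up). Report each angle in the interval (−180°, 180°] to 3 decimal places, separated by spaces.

cos θ_2 = (106.9453−8²−3²)/(2·8·3) = 0.7072; θ_2 = 44.9930° (elbow-up)
β = atan2(-5.6570,8.6570) = -33.1630°; ψ = atan2(2.1211,10.1216) = 11.8355°
θ_1 = β − ψ = -44.9985°

-44.999 44.993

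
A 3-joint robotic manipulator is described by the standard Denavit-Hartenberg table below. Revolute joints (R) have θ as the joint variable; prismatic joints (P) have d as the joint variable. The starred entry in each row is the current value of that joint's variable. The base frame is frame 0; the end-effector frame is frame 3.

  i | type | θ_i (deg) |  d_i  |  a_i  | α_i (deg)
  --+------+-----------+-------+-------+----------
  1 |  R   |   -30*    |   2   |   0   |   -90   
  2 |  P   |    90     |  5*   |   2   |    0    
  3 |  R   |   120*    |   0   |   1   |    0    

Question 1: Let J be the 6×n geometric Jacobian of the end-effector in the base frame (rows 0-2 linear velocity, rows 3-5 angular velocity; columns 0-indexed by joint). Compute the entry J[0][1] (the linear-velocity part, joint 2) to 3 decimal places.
prismatic axis z_1 = (0.5000,0.8660,0.0000)
J_v[:, 1] = z_1; J_ω[:, 1] = (0,0,0)
entry J[0][1] = 0.5000

0.500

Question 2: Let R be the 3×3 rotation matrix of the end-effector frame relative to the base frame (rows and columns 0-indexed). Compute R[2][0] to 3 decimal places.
0.500

End-effector x-axis (col 0 of R) = (-0.7500,0.4330,0.5000)
R[2][0] = 0.5000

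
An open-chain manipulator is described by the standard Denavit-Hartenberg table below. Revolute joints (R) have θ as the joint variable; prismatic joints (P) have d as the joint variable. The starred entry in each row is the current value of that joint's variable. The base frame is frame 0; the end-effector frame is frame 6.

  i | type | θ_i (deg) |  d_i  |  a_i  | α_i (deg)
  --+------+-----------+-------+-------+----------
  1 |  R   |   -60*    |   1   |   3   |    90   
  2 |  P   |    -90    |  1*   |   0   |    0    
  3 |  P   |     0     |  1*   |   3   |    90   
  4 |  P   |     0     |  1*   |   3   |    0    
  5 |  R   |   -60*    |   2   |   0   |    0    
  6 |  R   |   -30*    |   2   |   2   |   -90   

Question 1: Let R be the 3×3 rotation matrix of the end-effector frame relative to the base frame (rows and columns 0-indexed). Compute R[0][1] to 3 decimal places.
0.500

End-effector y-axis (col 1 of R) = (0.5000,-0.8660,0.0000)
R[0][1] = 0.5000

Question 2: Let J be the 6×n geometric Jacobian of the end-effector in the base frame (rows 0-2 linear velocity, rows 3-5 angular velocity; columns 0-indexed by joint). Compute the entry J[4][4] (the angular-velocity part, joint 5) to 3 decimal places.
axis z_4 = (-0.5000,0.8660,-0.0000); lever o_n−o_4 = (-0.2679,4.4641,-0.0000)
cross product → J_v[:, 4] = (-0.0000,-0.0000,-2.0000)
J_ω[:, 4] = z_4
entry J[4][4] = 0.8660

0.866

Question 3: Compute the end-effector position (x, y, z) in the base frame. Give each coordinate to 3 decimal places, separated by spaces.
after link 1: o_1 = (1.5000, -2.5981, 1.0000)
after link 2: o_2 = (0.6340, -3.0981, 1.0000)
after link 3: o_3 = (-0.2321, -3.5981, -2.0000)
after link 4: o_4 = (-0.7321, -2.7321, -5.0000)
after link 5: o_5 = (-1.7321, -1.0000, -5.0000)
after link 6: o_6 = (-1.0000, 1.7321, -5.0000)

-1.000 1.732 -5.000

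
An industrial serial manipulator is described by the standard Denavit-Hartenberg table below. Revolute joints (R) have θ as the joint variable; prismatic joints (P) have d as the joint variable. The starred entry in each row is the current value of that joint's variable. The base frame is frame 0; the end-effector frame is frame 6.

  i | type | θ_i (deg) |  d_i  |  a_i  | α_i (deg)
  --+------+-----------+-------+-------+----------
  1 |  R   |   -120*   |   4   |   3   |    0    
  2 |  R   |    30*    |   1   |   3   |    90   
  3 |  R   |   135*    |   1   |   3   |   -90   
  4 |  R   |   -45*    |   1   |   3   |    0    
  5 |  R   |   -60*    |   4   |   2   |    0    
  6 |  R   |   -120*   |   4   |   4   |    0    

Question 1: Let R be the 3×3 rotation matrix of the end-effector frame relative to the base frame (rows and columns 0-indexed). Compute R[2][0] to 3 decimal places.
-0.500

End-effector x-axis (col 0 of R) = (0.7071,-0.5000,-0.5000)
R[2][0] = -0.5000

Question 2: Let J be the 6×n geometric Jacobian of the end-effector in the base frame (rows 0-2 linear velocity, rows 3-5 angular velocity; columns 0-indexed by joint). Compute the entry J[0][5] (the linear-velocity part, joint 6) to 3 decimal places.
-2.828

axis z_5 = (-0.0000,0.7071,-0.7071); lever o_n−o_5 = (2.8284,0.8284,-4.8284)
cross product → J_v[:, 5] = (-2.8284,-2.0000,-2.0000)
J_ω[:, 5] = z_5
entry J[0][5] = -2.8284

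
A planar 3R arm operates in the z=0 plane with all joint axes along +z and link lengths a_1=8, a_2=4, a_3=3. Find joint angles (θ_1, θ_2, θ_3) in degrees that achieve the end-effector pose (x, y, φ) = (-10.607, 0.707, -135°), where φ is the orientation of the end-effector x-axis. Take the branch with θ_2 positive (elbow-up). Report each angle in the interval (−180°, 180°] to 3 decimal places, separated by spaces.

wrist centre = target − a_3·(cos φ, sin φ) = (-8.4857, 2.8283)
cos θ_2 = (80.0062−8²−4²)/(2·8·4) = 0.0001; θ_2 = 89.9945° (elbow-up)
β = atan2(2.8283,-8.4857) = 161.5665°; ψ = atan2(4.0000,8.0004) = 26.5639°
θ_1 = β − ψ = 135.0026°
θ_3 = φ − θ_1 − θ_2 = 0.0030° (wrapped to (-180°,180°])

135.003 89.994 0.003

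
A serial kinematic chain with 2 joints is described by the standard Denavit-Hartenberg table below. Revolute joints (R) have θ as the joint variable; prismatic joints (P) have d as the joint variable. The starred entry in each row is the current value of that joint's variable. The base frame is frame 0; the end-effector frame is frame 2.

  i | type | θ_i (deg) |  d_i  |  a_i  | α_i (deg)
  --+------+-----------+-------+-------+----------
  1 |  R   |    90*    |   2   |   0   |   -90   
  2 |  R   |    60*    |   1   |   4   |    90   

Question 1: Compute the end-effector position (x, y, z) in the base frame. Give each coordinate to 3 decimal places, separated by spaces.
-1.000 2.000 -1.464

after link 1: o_1 = (0.0000, 0.0000, 2.0000)
after link 2: o_2 = (-1.0000, 2.0000, -1.4641)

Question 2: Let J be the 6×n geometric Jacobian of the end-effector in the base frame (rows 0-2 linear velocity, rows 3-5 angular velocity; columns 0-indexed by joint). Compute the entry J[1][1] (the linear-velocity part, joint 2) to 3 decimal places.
-3.464

axis z_1 = (-1.0000,0.0000,0.0000); lever o_n−o_1 = (-1.0000,2.0000,-3.4641)
cross product → J_v[:, 1] = (-0.0000,-3.4641,-2.0000)
J_ω[:, 1] = z_1
entry J[1][1] = -3.4641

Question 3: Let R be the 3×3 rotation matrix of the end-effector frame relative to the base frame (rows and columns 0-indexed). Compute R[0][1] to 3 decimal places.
End-effector y-axis (col 1 of R) = (-1.0000,0.0000,0.0000)
R[0][1] = -1.0000

-1.000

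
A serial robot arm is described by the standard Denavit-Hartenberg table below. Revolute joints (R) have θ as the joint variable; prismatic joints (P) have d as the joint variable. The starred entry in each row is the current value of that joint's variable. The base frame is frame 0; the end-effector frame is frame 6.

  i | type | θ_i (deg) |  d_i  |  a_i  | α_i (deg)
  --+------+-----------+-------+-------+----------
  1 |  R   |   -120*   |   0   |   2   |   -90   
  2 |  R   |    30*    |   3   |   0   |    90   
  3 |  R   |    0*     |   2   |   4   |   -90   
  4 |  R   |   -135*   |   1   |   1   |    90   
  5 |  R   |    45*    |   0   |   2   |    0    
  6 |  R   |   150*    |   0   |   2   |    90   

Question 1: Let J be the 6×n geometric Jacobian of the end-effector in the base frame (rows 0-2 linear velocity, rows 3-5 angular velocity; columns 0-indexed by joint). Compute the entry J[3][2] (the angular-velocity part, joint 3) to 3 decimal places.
-0.250

axis z_2 = (-0.2500,-0.4330,0.8660); lever o_n−o_2 = (-0.5271,-4.7062,0.1980)
cross product → J_v[:, 2] = (3.9900,-0.4070,0.9483)
J_ω[:, 2] = z_2
entry J[3][2] = -0.2500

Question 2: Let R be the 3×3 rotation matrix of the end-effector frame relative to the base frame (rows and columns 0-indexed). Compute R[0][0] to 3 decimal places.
-0.349

End-effector x-axis (col 0 of R) = (-0.3491,-0.0871,-0.9330)
R[0][0] = -0.3491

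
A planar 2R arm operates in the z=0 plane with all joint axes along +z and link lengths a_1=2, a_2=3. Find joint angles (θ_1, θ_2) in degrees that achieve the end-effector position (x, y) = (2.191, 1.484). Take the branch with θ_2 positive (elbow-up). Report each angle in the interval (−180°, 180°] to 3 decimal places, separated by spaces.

-44.983 119.985

cos θ_2 = (7.0027−2²−3²)/(2·2·3) = -0.4998; θ_2 = 119.9849° (elbow-up)
β = atan2(1.4840,2.1910) = 34.1104°; ψ = atan2(2.5985,0.5007) = 79.0937°
θ_1 = β − ψ = -44.9832°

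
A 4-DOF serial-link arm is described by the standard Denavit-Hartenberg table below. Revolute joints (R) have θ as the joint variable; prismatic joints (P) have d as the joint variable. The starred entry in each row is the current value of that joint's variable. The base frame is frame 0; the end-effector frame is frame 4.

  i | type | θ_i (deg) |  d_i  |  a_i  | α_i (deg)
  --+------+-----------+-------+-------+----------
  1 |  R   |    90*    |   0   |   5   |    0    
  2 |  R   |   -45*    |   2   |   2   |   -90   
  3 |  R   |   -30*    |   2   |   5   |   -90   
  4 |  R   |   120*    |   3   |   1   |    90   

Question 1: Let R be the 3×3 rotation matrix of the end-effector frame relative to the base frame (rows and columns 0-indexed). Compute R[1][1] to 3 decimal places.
0.354

End-effector y-axis (col 1 of R) = (0.3536,0.3536,-0.8660)
R[1][1] = 0.3536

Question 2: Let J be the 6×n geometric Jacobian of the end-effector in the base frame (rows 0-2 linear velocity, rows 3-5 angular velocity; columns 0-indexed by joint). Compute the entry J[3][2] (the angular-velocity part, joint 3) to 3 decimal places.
-0.707

axis z_2 = (-0.7071,0.7071,0.0000); lever o_n−o_2 = (3.0145,4.6182,-0.3481)
cross product → J_v[:, 2] = (-0.2461,-0.2461,-5.3971)
J_ω[:, 2] = z_2
entry J[3][2] = -0.7071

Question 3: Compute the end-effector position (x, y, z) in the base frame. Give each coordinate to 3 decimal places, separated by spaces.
4.429 11.032 1.652

after link 1: o_1 = (0.0000, 5.0000, 0.0000)
after link 2: o_2 = (1.4142, 6.4142, 2.0000)
after link 3: o_3 = (3.0619, 10.8903, 4.5000)
after link 4: o_4 = (4.4287, 11.0324, 1.6519)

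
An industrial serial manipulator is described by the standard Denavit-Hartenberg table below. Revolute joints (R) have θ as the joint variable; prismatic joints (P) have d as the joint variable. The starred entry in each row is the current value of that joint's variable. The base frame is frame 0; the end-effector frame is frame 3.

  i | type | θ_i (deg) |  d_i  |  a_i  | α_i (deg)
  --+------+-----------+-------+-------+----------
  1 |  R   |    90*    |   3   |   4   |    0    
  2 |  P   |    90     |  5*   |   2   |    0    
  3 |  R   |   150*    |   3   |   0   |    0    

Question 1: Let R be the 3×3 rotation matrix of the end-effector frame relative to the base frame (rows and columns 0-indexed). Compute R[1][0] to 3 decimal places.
End-effector x-axis (col 0 of R) = (0.8660,-0.5000,0.0000)
R[1][0] = -0.5000

-0.500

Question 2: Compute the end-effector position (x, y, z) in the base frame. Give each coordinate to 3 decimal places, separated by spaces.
-2.000 4.000 11.000

after link 1: o_1 = (0.0000, 4.0000, 3.0000)
after link 2: o_2 = (-2.0000, 4.0000, 8.0000)
after link 3: o_3 = (-2.0000, 4.0000, 11.0000)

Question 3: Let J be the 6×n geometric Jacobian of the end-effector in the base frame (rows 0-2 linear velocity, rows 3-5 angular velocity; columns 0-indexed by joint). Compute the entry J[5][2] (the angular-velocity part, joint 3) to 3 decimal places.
axis z_2 = (0.0000,0.0000,1.0000); lever o_n−o_2 = (0.0000,0.0000,3.0000)
cross product → J_v[:, 2] = (0.0000,0.0000,0.0000)
J_ω[:, 2] = z_2
entry J[5][2] = 1.0000

1.000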